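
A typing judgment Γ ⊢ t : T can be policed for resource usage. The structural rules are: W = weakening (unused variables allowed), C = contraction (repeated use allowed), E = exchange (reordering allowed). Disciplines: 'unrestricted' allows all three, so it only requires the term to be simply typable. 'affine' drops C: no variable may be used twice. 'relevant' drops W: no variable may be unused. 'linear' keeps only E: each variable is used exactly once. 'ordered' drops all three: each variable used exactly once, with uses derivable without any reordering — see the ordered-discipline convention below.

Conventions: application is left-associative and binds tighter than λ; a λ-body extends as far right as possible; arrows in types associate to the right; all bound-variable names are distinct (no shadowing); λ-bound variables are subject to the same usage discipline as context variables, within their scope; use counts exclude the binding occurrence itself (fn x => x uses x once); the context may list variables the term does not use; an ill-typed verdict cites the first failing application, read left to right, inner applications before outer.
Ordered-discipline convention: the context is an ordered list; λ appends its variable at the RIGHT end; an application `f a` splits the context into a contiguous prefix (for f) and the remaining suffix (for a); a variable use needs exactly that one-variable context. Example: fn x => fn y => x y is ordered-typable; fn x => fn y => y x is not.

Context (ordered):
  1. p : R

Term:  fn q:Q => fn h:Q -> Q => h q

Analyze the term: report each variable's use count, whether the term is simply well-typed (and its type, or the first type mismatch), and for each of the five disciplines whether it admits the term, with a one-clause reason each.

variable uses: p=0; q (λ-bound)=1; h (λ-bound)=1
left-to-right use order: h, q
typing: ✓ — Q -> (Q -> Q) -> Q
ordered: ✗, p left unused
linear: ✗, p left unused
affine: ✓, p, q, h: no repeats, contraction unneeded
relevant: ✗, p left unused
unrestricted: ✓, type-checks (Q -> (Q -> Q) -> Q) and nothing is barred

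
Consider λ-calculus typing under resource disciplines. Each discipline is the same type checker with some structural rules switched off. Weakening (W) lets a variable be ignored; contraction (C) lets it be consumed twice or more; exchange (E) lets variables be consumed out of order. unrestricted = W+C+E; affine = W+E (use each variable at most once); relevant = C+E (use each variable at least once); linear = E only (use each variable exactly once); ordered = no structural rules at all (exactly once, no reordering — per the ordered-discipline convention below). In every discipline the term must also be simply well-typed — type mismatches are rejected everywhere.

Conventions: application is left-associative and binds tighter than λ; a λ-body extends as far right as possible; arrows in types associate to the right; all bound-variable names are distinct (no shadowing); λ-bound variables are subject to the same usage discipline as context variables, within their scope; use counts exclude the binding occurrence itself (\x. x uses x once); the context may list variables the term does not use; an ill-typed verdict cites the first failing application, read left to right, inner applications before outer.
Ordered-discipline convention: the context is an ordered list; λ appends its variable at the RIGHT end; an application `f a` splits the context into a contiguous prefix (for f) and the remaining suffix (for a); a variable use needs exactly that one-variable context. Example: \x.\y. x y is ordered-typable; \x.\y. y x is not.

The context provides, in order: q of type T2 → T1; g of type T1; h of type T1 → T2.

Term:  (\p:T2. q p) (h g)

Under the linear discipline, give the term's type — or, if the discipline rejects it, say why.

term : T1
usage: q: 1×; g: 1×; h: 1×; p (λ-bound): 1×
order of uses: q, p, h, g
typing: the term checks, with type T1
per-discipline verdicts: ordered ✗ | linear ✓ | affine ✓ | relevant ✓ | unrestricted ✓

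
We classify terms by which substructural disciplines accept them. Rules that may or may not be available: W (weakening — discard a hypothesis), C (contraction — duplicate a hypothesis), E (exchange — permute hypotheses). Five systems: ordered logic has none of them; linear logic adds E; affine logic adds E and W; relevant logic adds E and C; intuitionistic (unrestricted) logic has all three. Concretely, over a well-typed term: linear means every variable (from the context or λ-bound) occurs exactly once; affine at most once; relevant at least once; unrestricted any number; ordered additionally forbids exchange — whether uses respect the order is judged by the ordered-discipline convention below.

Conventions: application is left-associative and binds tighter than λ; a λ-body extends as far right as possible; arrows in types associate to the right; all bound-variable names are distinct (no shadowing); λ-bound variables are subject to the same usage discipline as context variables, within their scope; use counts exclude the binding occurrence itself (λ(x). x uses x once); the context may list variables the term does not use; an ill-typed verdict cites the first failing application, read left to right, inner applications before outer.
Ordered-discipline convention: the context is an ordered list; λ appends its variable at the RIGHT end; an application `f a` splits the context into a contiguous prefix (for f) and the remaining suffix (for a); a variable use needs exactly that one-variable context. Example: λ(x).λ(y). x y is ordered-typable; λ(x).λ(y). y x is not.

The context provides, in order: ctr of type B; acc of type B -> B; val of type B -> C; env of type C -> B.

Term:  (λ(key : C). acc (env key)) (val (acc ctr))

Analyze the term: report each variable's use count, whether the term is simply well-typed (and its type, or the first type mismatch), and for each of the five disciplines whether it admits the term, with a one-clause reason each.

usage: ctr ×1, acc ×2, val ×1, env ×1, key (λ-bound) ×1
uses in reading order: acc, env, key, val, acc, ctr
typing: the term checks, with type B
ordered: ✗ — repeated use of acc ×2
linear: ✗ — repeated use of acc ×2
affine: ✗ — repeated use of acc ×2
relevant: ✓ — every one of ctr, acc, val, env, key appears
unrestricted: ✓ — simply typable at B; W, C, E all held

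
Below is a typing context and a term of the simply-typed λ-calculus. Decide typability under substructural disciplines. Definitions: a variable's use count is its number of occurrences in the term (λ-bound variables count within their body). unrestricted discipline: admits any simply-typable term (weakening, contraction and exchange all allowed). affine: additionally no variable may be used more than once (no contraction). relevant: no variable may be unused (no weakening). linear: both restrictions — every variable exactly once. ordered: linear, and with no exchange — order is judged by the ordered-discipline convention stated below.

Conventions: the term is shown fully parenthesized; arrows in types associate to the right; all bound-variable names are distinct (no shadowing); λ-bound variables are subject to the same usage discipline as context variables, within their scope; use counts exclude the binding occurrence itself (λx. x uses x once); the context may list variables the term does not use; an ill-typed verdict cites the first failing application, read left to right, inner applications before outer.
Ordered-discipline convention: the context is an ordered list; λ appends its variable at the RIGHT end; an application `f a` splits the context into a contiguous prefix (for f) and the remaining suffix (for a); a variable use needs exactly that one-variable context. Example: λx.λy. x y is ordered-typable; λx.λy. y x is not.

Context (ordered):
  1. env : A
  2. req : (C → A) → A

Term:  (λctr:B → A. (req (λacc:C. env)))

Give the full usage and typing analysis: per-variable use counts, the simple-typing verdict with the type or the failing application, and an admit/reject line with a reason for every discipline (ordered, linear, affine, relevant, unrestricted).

usage: env ×1, req ×1, ctr (λ-bound) ×0, acc (λ-bound) ×0
order of uses: req, env
typing: the term checks, with type (B → A) → A
ordered: ✗ — unused: ctr, acc — weakening required
linear: ✗ — unused: ctr, acc — weakening required
affine: ✓ — env, req, ctr, acc: no repeats, contraction unneeded
relevant: ✗ — unused: ctr, acc — weakening required
unrestricted: ✓ — well-typed at (B → A) → A; no restrictions here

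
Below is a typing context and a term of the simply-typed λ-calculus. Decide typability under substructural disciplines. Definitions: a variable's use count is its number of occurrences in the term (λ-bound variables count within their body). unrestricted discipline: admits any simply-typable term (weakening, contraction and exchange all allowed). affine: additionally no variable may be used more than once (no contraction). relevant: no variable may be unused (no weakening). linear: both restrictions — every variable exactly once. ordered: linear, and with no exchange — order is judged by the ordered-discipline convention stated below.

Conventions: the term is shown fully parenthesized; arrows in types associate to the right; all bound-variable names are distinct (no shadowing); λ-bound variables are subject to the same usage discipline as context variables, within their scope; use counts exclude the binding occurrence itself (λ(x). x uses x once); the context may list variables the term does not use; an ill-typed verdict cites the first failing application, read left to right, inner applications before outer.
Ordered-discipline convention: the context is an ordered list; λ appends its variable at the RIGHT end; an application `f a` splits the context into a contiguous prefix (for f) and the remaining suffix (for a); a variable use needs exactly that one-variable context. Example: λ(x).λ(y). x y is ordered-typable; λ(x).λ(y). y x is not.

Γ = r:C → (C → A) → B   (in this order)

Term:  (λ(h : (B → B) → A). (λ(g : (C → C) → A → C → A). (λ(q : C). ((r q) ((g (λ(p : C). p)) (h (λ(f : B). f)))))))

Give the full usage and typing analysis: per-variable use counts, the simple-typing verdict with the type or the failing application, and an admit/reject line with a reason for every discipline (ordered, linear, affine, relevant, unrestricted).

usage: r ×1; h [bound] ×1; g [bound] ×1; q [bound] ×1; p [bound] ×1; f [bound] ×1
uses in reading order: r, q, g, p, h, f
typing: well-typed — term : ((B → B) → A) → ((C → C) → A → C → A) → C → B
ordered ✗ (use order r, q, g, p, h, f needs exchange)
linear ✓ (r, h, g, q, p, f: one use apiece)
affine ✓ (no duplicate uses among r, h, g, q, p, f)
relevant ✓ (none of r, h, g, q, p, f goes unused)
unrestricted ✓ (well-typed at ((B → B) → A) → ((C → C) → A → C → A) → C → B; no restrictions here)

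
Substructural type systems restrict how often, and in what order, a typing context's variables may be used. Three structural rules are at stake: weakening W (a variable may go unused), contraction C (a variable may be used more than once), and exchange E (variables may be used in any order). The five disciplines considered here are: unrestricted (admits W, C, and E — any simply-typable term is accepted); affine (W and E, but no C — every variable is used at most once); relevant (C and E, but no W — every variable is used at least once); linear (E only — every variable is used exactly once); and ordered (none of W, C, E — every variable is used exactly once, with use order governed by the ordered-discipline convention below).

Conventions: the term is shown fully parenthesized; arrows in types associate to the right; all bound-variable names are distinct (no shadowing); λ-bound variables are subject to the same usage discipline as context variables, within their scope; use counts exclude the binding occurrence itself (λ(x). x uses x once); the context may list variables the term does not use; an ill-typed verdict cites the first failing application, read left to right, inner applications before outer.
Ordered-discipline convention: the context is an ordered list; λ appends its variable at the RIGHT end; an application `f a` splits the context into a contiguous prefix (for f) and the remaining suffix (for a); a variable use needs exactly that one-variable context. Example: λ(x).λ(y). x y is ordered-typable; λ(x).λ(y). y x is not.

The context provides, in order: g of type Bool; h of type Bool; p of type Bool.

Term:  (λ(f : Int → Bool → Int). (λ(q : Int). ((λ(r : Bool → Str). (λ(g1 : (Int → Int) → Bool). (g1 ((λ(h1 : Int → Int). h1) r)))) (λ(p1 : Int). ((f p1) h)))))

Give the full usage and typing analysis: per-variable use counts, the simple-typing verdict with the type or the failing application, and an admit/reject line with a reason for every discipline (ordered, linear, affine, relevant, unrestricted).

use counts: g=0, h=1, p=0, f [bound]=1, q [bound]=0, r [bound]=1, g1 [bound]=1, h1 [bound]=1, p1 [bound]=1
order of uses: g1, h1, r, f, p1, h
typing: ill-typed: an application expects Int → Int but receives Bool → Str
ordered: ✗, the type mismatch rejects it
linear: ✗, not simply typable
affine: ✗, fails simple typing
relevant: ✗, a type mismatch blocks all five
unrestricted: ✗, the type mismatch rejects it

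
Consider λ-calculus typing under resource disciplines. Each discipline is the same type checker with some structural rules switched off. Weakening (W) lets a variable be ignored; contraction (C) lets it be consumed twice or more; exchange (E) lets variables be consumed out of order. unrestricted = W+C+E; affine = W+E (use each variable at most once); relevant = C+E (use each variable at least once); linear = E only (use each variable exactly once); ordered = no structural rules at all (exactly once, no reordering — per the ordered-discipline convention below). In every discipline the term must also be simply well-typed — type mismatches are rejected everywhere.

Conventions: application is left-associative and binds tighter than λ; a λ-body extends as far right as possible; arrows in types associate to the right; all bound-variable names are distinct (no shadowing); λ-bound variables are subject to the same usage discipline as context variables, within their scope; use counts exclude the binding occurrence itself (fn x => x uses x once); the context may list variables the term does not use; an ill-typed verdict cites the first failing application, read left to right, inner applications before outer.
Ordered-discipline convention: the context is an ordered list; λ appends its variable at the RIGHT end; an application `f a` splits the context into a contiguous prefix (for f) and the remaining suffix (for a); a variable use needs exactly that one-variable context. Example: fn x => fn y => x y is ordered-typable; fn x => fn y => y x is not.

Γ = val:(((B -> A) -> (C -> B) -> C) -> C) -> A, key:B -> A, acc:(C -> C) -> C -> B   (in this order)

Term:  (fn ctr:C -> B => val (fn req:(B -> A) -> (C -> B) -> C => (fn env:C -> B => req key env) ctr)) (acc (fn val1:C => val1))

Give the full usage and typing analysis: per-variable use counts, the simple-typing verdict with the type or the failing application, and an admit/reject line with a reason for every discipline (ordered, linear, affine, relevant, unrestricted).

use counts: val ×1, key ×1, acc ×1, ctr (bound) ×1, req (bound) ×1, env (bound) ×1, val1 (bound) ×1
use order (left to right): val, req, key, env, ctr, acc, val1
typing: ✓ — A
ordered: ✗ — no contiguous prefix/suffix split fits val, req, key, env, ctr, acc, val1
linear: ✓ — each of val, key, acc, ctr, req, env, val1 used exactly once
affine: ✓ — val, key, acc, ctr, req, env, val1: no repeats, contraction unneeded
relevant: ✓ — none of val, key, acc, ctr, req, env, val1 goes unused
unrestricted: ✓ — type-checks (A) and nothing is barred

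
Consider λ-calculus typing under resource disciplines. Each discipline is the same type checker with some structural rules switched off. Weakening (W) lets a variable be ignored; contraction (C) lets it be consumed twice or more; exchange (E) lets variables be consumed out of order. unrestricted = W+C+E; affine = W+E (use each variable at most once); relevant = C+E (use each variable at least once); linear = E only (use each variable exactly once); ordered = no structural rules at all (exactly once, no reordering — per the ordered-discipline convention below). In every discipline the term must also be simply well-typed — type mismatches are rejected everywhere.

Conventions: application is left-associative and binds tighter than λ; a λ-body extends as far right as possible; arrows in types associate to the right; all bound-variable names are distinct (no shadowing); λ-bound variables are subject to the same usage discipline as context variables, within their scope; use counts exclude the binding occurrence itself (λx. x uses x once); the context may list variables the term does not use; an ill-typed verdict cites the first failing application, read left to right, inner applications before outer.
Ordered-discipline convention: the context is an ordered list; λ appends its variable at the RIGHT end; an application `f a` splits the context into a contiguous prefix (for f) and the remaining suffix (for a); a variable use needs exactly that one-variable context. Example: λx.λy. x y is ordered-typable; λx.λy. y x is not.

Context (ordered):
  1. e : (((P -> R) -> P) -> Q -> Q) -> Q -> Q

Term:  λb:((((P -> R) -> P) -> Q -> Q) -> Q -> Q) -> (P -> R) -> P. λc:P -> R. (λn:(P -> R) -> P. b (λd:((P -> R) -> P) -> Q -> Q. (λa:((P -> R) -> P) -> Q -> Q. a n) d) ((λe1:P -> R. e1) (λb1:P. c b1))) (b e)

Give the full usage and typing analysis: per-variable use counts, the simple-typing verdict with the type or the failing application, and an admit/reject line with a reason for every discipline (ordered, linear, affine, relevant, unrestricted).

use counts: e: 1, b [bound]: 2, c [bound]: 1, n [bound]: 1, d [bound]: 1, a [bound]: 1, e1 [bound]: 1, b1 [bound]: 1
left-to-right use order: b, a, n, d, e1, c, b1, b, e
typing: the term checks, with type (((((P -> R) -> P) -> Q -> Q) -> Q -> Q) -> (P -> R) -> P) -> (P -> R) -> P
ordered: ✗ — repeated use of b ×2
linear: ✗ — repeated use of b ×2
affine: ✗ — repeated use of b ×2
relevant: ✓ — at least one use each (e, b, c, n, d, a, e1, b1)
unrestricted: ✓ — simply typable at (((((P -> R) -> P) -> Q -> Q) -> Q -> Q) -> (P -> R) -> P) -> (P -> R) -> P; W, C, E all held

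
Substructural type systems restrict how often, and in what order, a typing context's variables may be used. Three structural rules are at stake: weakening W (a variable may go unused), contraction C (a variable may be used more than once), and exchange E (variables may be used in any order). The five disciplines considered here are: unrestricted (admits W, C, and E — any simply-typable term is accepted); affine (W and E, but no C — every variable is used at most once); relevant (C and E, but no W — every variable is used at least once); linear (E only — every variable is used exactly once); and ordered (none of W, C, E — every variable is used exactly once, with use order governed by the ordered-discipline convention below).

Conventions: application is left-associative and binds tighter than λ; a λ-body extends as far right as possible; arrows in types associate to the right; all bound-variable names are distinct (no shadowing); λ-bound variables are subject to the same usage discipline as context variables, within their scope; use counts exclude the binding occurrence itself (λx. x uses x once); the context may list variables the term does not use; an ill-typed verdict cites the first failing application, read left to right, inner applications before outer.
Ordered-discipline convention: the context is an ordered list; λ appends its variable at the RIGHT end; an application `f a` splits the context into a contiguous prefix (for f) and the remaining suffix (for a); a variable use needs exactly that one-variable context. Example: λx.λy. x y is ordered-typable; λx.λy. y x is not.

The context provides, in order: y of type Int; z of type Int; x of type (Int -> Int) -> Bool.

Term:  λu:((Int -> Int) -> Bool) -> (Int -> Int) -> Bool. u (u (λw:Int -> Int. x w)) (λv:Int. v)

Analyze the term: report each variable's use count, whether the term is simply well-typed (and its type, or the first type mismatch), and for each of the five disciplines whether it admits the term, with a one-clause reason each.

counts: y: 0, z: 0, x: 1, u (bound): 2, w (bound): 1, v (bound): 1
order of uses: u, u, x, w, v
typing: ✓ — (((Int -> Int) -> Bool) -> (Int -> Int) -> Bool) -> Bool
ordered: ✗, repeated use of u ×2; y, z never used (weakening)
linear: ✗, repeated use of u ×2; y, z never used (weakening)
affine: ✗, repeated use of u ×2
relevant: ✗, y, z never used (weakening)
unrestricted: ✓, type-checks ((((Int -> Int) -> Bool) -> (Int -> Int) -> Bool) -> Bool) and nothing is barred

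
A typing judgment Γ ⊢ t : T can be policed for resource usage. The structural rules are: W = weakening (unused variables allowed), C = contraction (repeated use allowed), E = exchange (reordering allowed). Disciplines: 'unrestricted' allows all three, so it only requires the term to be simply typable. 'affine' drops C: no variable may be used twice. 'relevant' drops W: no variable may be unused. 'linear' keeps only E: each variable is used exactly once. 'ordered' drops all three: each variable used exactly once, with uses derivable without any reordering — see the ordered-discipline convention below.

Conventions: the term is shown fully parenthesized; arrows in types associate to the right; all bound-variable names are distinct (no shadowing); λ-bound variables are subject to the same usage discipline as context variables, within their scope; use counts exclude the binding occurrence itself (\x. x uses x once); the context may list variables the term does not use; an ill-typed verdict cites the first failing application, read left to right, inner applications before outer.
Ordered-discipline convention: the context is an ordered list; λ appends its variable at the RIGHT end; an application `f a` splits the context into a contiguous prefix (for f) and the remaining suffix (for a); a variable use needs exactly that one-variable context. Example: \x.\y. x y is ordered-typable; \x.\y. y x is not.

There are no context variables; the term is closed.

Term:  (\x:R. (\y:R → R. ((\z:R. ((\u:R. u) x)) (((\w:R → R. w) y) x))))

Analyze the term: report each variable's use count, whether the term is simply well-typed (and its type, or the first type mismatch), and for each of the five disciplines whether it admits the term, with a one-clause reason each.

use counts: x (λ-bound): 2, y (λ-bound): 1, z (λ-bound): 0, u (λ-bound): 1, w (λ-bound): 1
order of uses: u, x, w, y, x
typing: well-typed — term : R → (R → R) → R
ordered: ✗, uses contraction: x ×2; unused: z — weakening required
linear: ✗, uses contraction: x ×2; unused: z — weakening required
affine: ✗, uses contraction: x ×2
relevant: ✗, unused: z — weakening required
unrestricted: ✓, well-typed at R → (R → R) → R; no restrictions here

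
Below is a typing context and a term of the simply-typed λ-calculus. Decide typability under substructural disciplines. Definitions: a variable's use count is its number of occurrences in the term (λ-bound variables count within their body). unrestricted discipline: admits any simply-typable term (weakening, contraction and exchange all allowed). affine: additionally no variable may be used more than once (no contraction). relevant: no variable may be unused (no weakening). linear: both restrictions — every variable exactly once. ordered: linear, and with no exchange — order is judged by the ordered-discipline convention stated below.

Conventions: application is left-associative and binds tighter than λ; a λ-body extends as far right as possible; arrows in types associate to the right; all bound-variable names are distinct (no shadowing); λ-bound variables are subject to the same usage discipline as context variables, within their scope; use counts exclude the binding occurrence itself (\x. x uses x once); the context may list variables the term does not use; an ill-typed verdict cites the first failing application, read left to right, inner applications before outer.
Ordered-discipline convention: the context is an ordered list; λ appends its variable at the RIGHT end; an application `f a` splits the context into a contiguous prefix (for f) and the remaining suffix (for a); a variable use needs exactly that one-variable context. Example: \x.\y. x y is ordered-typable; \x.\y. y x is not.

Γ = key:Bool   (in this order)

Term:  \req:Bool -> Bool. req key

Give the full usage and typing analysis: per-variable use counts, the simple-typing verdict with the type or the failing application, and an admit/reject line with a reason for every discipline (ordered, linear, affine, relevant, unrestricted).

counts: key=1, req (bound)=1
use order (left to right): req, key
typing: well-typed — term : (Bool -> Bool) -> Bool
ordered: ✗ — no contiguous prefix/suffix split fits req, key
linear: ✓ — key, req: one use apiece
affine: ✓ — no duplicate uses among key, req
relevant: ✓ — every one of key, req appears
unrestricted: ✓ — well-typed at (Bool -> Bool) -> Bool; no restrictions here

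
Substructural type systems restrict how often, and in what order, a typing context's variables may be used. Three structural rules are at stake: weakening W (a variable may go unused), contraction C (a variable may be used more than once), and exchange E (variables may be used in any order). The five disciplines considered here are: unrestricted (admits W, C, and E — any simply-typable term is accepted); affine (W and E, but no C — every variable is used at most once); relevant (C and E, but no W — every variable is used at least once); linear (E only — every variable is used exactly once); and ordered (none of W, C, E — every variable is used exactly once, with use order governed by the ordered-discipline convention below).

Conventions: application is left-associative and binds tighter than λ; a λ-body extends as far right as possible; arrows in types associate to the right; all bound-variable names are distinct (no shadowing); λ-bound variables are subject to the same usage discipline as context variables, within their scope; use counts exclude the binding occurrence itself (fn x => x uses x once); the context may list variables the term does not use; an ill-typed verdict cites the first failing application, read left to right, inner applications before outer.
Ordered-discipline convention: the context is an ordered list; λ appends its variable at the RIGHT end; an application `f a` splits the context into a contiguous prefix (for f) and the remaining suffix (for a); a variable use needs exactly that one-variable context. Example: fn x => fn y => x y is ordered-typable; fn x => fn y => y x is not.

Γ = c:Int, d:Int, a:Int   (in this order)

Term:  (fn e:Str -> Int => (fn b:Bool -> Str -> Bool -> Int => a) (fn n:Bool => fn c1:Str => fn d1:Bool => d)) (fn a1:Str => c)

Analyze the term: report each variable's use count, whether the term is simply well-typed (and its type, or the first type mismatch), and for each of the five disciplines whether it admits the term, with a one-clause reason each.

usage: c=1; d=1; a=1; e (bound)=0; b (bound)=0; n (bound)=0; c1 (bound)=0; d1 (bound)=0; a1 (bound)=0
uses in reading order: a, d, c
typing: well-typed — term : Int
ordered: ✗ — unused: e, b, n, c1, d1, a1 — weakening required
linear: ✗ — unused: e, b, n, c1, d1, a1 — weakening required
affine: ✓ — no duplicate uses among c, d, a, e, b, n, c1, d1, a1
relevant: ✗ — unused: e, b, n, c1, d1, a1 — weakening required
unrestricted: ✓ — simply typable at Int; W, C, E all held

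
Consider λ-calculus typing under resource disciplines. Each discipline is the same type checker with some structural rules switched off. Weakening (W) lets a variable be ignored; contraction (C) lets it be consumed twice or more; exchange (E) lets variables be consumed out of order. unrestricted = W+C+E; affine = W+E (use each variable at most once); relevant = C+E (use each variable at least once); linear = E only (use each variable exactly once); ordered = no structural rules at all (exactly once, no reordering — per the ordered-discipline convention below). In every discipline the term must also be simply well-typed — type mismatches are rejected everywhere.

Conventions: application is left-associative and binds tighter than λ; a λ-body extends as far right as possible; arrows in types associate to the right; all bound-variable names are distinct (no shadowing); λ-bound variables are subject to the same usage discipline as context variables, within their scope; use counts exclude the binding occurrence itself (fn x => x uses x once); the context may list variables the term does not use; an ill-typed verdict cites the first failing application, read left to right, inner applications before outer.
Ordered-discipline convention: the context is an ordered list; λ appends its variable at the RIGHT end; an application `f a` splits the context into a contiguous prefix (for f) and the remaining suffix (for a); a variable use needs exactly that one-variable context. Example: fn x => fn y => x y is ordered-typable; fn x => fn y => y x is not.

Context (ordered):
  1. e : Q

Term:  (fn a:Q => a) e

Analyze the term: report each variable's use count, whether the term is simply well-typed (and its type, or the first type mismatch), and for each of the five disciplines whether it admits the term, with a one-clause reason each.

use counts: e=1; a [bound]=1
uses in reading order: a, e
typing: well-typed at Q
ordered: ✓, one use each (e, a); ordered split holds
linear: ✓, exactly-once usage across e, a
affine: ✓, e, a: no repeats, contraction unneeded
relevant: ✓, every one of e, a appears
unrestricted: ✓, simply typable at Q; W, C, E all held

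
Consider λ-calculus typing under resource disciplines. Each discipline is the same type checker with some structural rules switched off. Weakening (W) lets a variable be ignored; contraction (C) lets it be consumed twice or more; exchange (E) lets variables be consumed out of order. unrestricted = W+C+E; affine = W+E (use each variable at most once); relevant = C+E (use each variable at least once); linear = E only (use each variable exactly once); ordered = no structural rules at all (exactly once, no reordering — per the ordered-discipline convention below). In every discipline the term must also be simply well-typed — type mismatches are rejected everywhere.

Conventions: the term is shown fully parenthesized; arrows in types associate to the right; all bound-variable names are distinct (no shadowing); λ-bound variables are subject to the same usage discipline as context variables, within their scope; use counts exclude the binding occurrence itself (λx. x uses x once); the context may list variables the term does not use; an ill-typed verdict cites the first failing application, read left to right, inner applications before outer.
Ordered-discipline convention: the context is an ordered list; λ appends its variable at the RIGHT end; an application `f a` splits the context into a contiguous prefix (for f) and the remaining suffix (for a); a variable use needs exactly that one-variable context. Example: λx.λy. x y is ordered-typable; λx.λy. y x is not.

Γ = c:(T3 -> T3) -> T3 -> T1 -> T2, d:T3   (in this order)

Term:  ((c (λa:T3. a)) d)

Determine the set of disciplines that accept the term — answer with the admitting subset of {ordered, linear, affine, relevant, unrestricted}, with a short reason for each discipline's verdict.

accepted by: ordered, linear, affine, relevant, unrestricted
use counts: c ×1, d ×1, a [bound] ×1
use order (left to right): c, a, d
typing: well-typed at T1 -> T2
ordered: ✓, single-use (c, d, a), ordered derivation ok
linear: ✓, single use per variable (c, d, a)
affine: ✓, c, d, a: no repeats, contraction unneeded
relevant: ✓, c, d, a: all used, weakening unneeded
unrestricted: ✓, typability at T1 -> T2 is all that's needed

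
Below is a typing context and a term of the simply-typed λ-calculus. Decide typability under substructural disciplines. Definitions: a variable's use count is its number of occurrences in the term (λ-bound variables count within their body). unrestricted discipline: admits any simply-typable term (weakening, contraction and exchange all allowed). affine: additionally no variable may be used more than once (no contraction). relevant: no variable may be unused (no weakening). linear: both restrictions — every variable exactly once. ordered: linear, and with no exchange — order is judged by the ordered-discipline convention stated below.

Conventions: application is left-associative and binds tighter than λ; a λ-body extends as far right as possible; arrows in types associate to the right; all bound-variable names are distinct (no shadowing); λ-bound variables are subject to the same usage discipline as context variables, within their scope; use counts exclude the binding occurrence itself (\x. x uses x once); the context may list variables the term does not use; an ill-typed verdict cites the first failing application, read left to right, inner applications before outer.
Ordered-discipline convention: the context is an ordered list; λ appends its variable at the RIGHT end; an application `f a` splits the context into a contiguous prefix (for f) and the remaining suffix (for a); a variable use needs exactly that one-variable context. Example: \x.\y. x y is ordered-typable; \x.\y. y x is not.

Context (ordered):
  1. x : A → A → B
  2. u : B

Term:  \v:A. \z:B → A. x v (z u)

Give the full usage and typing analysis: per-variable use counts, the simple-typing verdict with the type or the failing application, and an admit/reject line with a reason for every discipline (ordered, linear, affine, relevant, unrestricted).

usage: x: 1×; u: 1×; v (λ-bound): 1×; z (λ-bound): 1×
order of uses: x, v, z, u
typing: well-typed at A → (B → A) → B
ordered: ✗, use order x, v, z, u needs exchange
linear: ✓, single use per variable (x, u, v, z)
affine: ✓, no duplicate uses among x, u, v, z
relevant: ✓, none of x, u, v, z goes unused
unrestricted: ✓, typability at A → (B → A) → B is all that's needed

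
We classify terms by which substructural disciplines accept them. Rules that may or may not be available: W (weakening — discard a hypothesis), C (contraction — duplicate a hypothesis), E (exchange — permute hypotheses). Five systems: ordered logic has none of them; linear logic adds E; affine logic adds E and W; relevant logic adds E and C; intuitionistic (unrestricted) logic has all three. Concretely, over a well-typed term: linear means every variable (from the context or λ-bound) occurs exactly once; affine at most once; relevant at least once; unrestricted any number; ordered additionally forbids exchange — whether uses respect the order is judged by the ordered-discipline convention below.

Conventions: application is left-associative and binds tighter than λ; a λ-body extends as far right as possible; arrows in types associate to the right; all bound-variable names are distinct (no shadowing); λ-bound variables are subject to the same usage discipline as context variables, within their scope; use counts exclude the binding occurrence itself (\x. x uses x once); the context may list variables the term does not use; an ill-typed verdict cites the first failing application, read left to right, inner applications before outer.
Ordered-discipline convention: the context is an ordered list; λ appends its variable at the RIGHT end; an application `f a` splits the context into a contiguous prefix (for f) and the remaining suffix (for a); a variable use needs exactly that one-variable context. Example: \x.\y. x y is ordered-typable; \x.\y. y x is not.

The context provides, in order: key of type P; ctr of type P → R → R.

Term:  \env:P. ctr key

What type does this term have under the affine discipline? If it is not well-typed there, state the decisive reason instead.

term : P → R → R
usage: key: 1×, ctr: 1×, env (bound): 0×
use order (left to right): ctr, key
typing: ✓ — P → R → R
all disciplines: ordered ✗ · linear ✗ · affine ✓ · relevant ✗ · unrestricted ✓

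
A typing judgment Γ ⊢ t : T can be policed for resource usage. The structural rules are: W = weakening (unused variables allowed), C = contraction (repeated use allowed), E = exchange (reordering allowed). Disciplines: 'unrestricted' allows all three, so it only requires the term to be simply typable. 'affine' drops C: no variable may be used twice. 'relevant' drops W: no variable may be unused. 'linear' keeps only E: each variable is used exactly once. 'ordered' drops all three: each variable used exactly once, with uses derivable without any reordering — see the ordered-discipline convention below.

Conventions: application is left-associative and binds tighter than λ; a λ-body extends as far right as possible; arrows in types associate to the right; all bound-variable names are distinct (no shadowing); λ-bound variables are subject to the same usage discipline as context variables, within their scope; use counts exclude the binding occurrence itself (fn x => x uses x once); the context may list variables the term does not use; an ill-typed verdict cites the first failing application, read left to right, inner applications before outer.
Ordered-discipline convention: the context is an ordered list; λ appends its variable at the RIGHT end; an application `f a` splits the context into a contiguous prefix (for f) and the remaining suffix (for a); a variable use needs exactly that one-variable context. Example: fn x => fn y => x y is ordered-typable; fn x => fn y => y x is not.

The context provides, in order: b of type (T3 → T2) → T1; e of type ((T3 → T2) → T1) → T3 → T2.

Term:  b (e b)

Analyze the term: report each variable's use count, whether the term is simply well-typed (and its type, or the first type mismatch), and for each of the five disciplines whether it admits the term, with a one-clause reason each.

counts: b=2; e=1
left-to-right use order: b, e, b
typing: ✓ — T1
ordered: ✗ — needs contraction — b ×2
linear: ✗ — needs contraction — b ×2
affine: ✗ — needs contraction — b ×2
relevant: ✓ — at least one use each (b, e)
unrestricted: ✓ — type-checks (T1) and nothing is barred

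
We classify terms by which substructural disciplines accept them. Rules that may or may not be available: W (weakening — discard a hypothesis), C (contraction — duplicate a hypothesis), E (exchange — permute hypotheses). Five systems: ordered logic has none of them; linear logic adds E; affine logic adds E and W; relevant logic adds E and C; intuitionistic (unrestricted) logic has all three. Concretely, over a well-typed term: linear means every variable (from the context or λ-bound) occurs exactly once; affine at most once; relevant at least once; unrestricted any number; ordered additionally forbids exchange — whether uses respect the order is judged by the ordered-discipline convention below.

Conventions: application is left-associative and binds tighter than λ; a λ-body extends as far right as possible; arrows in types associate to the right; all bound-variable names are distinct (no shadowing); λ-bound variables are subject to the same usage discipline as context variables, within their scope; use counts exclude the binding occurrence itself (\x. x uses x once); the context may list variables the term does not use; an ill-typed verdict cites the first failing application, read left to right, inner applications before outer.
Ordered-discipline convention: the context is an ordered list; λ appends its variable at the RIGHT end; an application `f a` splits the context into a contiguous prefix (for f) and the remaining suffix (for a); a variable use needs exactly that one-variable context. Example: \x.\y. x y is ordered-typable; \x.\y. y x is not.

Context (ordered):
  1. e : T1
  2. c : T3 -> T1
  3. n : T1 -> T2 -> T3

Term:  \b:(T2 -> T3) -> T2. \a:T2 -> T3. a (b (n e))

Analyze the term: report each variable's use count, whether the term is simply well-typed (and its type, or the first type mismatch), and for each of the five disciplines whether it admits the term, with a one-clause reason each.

use counts: e ×1; c ×0; n ×1; b (bound) ×1; a (bound) ×1
left-to-right use order: a, b, n, e
typing: ✓ — ((T2 -> T3) -> T2) -> (T2 -> T3) -> T3
ordered ✗ (c never used (weakening))
linear ✗ (c never used (weakening))
affine ✓ (no duplicate uses among e, c, n, b, a)
relevant ✗ (c never used (weakening))
unrestricted ✓ (simply typable at ((T2 -> T3) -> T2) -> (T2 -> T3) -> T3; W, C, E all held)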